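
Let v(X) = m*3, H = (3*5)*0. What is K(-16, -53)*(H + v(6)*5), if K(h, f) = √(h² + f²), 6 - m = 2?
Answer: 60*√3065 ≈ 3321.7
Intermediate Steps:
H = 0 (H = 15*0 = 0)
m = 4 (m = 6 - 1*2 = 6 - 2 = 4)
v(X) = 12 (v(X) = 4*3 = 12)
K(h, f) = √(f² + h²)
K(-16, -53)*(H + v(6)*5) = √((-53)² + (-16)²)*(0 + 12*5) = √(2809 + 256)*(0 + 60) = √3065*60 = 60*√3065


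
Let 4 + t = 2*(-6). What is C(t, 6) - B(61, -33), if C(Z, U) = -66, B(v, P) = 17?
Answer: -83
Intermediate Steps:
t = -16 (t = -4 + 2*(-6) = -4 - 12 = -16)
C(t, 6) - B(61, -33) = -66 - 1*17 = -66 - 17 = -83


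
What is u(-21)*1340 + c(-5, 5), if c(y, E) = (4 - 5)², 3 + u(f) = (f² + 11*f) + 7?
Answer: 286761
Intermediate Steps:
u(f) = 4 + f² + 11*f (u(f) = -3 + ((f² + 11*f) + 7) = -3 + (7 + f² + 11*f) = 4 + f² + 11*f)
c(y, E) = 1 (c(y, E) = (-1)² = 1)
u(-21)*1340 + c(-5, 5) = (4 + (-21)² + 11*(-21))*1340 + 1 = (4 + 441 - 231)*1340 + 1 = 214*1340 + 1 = 286760 + 1 = 286761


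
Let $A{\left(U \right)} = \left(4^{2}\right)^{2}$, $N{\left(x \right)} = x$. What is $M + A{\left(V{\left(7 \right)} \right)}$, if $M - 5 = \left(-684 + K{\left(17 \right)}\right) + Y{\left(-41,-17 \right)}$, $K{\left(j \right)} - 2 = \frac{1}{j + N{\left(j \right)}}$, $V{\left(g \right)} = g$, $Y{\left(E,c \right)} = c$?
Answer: $- \frac{14891}{34} \approx -437.97$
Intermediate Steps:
$A{\left(U \right)} = 256$ ($A{\left(U \right)} = 16^{2} = 256$)
$K{\left(j \right)} = 2 + \frac{1}{2 j}$ ($K{\left(j \right)} = 2 + \frac{1}{j + j} = 2 + \frac{1}{2 j}$)
$M = - \frac{23595}{34}$ ($M = 5 - \frac{23765}{34} = - \frac{23595}{34} \approx -693.97$)
$M + A{\left(V{\left(7 \right)} \right)} = - \frac{23595}{34} + 256 = - \frac{14891}{34}$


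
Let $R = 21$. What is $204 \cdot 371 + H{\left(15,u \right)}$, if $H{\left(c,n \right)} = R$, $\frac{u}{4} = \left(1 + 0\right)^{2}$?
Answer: $75705$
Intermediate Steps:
$u = 4$ ($u = 4 \left(1 + 0\right)^{2} = 4 \cdot 1^{2} = 4 \cdot 1 = 4$)
$H{\left(c,n \right)} = 21$
$204 \cdot 371 + H{\left(15,u \right)} = 204 \cdot 371 + 21 = 75684 + 21 = 75705$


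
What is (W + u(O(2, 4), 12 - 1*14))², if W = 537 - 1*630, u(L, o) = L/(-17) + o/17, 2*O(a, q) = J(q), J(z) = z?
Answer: 2512225/289 ≈ 8692.8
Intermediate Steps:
O(a, q) = q/2
u(L, o) = -L/17 + o/17 (u(L, o) = L*(-1/17) + o*(1/17) = -L/17 + o/17)
W = -93 (W = 537 - 630 = -93)
(W + u(O(2, 4), 12 - 1*14))² = (-93 + (-4/34 + (12 - 1*14)/17))² = (-93 + (-1/17*2 + (12 - 14)/17))² = (-93 + (-2/17 + (1/17)*(-2)))² = (-93 + (-2/17 - 2/17))² = (-93 - 4/17)² = (-1585/17)² = 2512225/289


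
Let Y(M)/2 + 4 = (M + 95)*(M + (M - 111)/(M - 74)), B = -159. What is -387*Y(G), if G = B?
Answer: -1821064104/233 ≈ -7.8157e+6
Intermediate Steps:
G = -159
Y(M) = -8 + 2*(95 + M)*(M + (-111 + M)/(-74 + M)) (Y(M) = -8 + 2*((M + 95)*(M + (M - 111)/(M - 74))) = -8 + 2*((95 + M)*(M + (-111 + M)/(-74 + M))) = -8 + 2*(95 + M)*(M + (-111 + M)/(-74 + M)))
-387*Y(G) = -774*(-10249 + (-159)³ - 7050*(-159) + 22*(-159)²)/(-74 - 159) = -774*(-10249 - 4019679 + 1120950 + 22*25281)/(-233) = -774*(-1)*(-10249 - 4019679 + 1120950 + 556182)/233 = -774*(-1)*(-2352796)/233 = -387*4705592/233 = -1821064104/233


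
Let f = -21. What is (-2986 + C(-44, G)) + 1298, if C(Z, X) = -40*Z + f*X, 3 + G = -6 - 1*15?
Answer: 576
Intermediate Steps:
G = -24 (G = -3 + (-6 - 1*15) = -3 + (-6 - 15) = -3 - 21 = -24)
C(Z, X) = -40*Z - 21*X
(-2986 + C(-44, G)) + 1298 = (-2986 + (-40*(-44) - 21*(-24))) + 1298 = (-2986 + (1760 + 504)) + 1298 = (-2986 + 2264) + 1298 = -722 + 1298 = 576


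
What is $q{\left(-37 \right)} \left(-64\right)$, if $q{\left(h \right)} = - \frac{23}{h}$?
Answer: $- \frac{1472}{37} \approx -39.784$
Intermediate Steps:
$q{\left(-37 \right)} \left(-64\right) = - \frac{23}{-37} \left(-64\right) = \left(-23\right) \left(- \frac{1}{37}\right) \left(-64\right) = \frac{23}{37} \left(-64\right) = - \frac{1472}{37}$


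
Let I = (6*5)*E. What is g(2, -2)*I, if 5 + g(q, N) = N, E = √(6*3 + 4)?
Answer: -210*√22 ≈ -984.99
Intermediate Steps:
E = √22 (E = √(18 + 4) = √22 ≈ 4.6904)
g(q, N) = -5 + N
I = 30*√22 (I = (6*5)*√22 = 30*√22 ≈ 140.71)
g(2, -2)*I = (-5 - 2)*(30*√22) = -210*√22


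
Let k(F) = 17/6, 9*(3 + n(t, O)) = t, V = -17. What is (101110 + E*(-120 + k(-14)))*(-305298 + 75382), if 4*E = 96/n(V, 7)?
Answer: -257169552892/11 ≈ -2.3379e+10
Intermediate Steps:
n(t, O) = -3 + t/9
E = -54/11 (E = (96/(-3 + (⅑)*(-17)))/4 = (96/(-3 - 17/9))/4 = (96/(-44/9))/4 = (96*(-9/44))/4 = (¼)*(-216/11) = -54/11 ≈ -4.9091)
k(F) = 17/6 (k(F) = 17*(⅙) = 17/6)
(101110 + E*(-120 + k(-14)))*(-305298 + 75382) = (101110 - 54*(-120 + 17/6)/11)*(-305298 + 75382) = (101110 - 54/11*(-703/6))*(-229916) = (101110 + 6327/11)*(-229916) = (1118537/11)*(-229916) = -257169552892/11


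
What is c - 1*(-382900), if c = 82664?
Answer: 465564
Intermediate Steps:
c - 1*(-382900) = 82664 - 1*(-382900) = 82664 + 382900 = 465564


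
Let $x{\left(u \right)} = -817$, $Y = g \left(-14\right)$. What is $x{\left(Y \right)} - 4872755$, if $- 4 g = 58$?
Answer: $-4873572$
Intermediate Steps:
$g = - \frac{29}{2}$ ($g = \left(- \frac{1}{4}\right) 58 = - \frac{29}{2} \approx -14.5$)
$Y = 203$ ($Y = \left(- \frac{29}{2}\right) \left(-14\right) = 203$)
$x{\left(Y \right)} - 4872755 = -817 - 4872755 = -4873572$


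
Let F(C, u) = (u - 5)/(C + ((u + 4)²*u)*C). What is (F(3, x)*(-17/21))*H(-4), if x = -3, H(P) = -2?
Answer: 136/63 ≈ 2.1587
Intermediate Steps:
F(C, u) = (-5 + u)/(C + C*u*(4 + u)²) (F(C, u) = (-5 + u)/(C + ((4 + u)²*u)*C) = (-5 + u)/(C + (u*(4 + u)²)*C) = (-5 + u)/(C + C*u*(4 + u)²))
(F(3, x)*(-17/21))*H(-4) = (((-5 - 3)/(3*(1 - 3*(4 - 3)²)))*(-17/21))*(-2) = (((⅓)*(-8)/(1 - 3*1²))*(-17*1/21))*(-2) = (((⅓)*(-8)/(1 - 3*1))*(-17/21))*(-2) = (((⅓)*(-8)/(1 - 3))*(-17/21))*(-2) = (((⅓)*(-8)/(-2))*(-17/21))*(-2) = (((⅓)*(-½)*(-8))*(-17/21))*(-2) = ((4/3)*(-17/21))*(-2) = -68/63*(-2) = 136/63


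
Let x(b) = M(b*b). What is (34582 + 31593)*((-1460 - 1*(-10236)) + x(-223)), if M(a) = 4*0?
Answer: 580751800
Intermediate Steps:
M(a) = 0
x(b) = 0
(34582 + 31593)*((-1460 - 1*(-10236)) + x(-223)) = (34582 + 31593)*((-1460 - 1*(-10236)) + 0) = 66175*((-1460 + 10236) + 0) = 66175*(8776 + 0) = 66175*8776 = 580751800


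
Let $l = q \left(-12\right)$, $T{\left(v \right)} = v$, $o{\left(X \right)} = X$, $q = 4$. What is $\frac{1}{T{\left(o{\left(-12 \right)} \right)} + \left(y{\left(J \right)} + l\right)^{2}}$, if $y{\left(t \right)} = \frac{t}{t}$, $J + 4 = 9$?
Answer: $\frac{1}{2197} \approx 0.00045517$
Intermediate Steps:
$J = 5$ ($J = -4 + 9 = 5$)
$y{\left(t \right)} = 1$
$l = -48$ ($l = 4 \left(-12\right) = -48$)
$\frac{1}{T{\left(o{\left(-12 \right)} \right)} + \left(y{\left(J \right)} + l\right)^{2}} = \frac{1}{-12 + \left(1 - 48\right)^{2}} = \frac{1}{-12 + \left(-47\right)^{2}} = \frac{1}{-12 + 2209} = \frac{1}{2197}$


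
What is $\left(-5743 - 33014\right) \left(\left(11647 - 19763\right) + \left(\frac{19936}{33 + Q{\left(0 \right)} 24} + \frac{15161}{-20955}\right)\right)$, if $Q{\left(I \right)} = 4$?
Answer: $\frac{92686622696257}{300355} \approx 3.0859 \cdot 10^{8}$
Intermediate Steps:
$\left(-5743 - 33014\right) \left(\left(11647 - 19763\right) + \left(\frac{19936}{33 + Q{\left(0 \right)} 24} + \frac{15161}{-20955}\right)\right) = \left(-5743 - 33014\right) \left(\left(11647 - 19763\right) + \left(\frac{19936}{33 + 4 \cdot 24} + \frac{15161}{-20955}\right)\right) = - 38757 \left(-8116 + \left(\frac{19936}{33 + 96} + 15161 \left(- \frac{1}{20955}\right)\right)\right) = - 38757 \left(-8116 - \left(\frac{15161}{20955} - \frac{19936}{129}\right)\right) = - 38757 \left(-8116 + \left(19936 \cdot \frac{1}{129} - \frac{15161}{20955}\right)\right) = - 38757 \left(-8116 + \left(\frac{19936}{129} - \frac{15161}{20955}\right)\right) = - 38757 \left(-8116 + \frac{138601037}{901065}\right) = \left(-38757\right) \left(- \frac{7174442503}{901065}\right) = \frac{92686622696257}{300355}$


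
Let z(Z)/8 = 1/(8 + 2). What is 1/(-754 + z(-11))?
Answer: -5/3766 ≈ -0.0013277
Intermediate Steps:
z(Z) = 4/5 (z(Z) = 8/(8 + 2) = 8/10 = 8*(1/10) = 4/5)
1/(-754 + z(-11)) = 1/(-754 + 4/5) = 1/(-3766/5) = -5/3766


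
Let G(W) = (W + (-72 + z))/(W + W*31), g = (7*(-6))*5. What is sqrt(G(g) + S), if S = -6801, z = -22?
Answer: I*sqrt(299922105)/210 ≈ 82.468*I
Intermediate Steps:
g = -210 (g = -42*5 = -210)
G(W) = (-94 + W)/(32*W) (G(W) = (W + (-72 - 22))/(W + W*31) = (W - 94)/(W + 31*W) = (-94 + W)/((32*W)) = (-94 + W)*(1/(32*W)) = (-94 + W)/(32*W))
sqrt(G(g) + S) = sqrt((1/32)*(-94 - 210)/(-210) - 6801) = sqrt((1/32)*(-1/210)*(-304) - 6801) = sqrt(19/420 - 6801) = sqrt(-2856401/420) = I*sqrt(299922105)/210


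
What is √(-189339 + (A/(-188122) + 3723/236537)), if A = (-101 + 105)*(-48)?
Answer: 6*I*√2603483872357848641588966/22248906757 ≈ 435.13*I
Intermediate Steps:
A = -192 (A = 4*(-48) = -192)
√(-189339 + (A/(-188122) + 3723/236537)) = √(-189339 + (-192/(-188122) + 3723/236537)) = √(-189339 + (-192*(-1/188122) + 3723*(1/236537))) = √(-189339 + (96/94061 + 3723/236537)) = √(-189339 + 372896655/22248906757) = √(-4212585383566968/22248906757) = 6*I*√2603483872357848641588966/22248906757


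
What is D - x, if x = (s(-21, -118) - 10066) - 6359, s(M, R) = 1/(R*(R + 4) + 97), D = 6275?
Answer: 307562299/13549 ≈ 22700.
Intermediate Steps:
s(M, R) = 1/(97 + R*(4 + R)) (s(M, R) = 1/(R*(4 + R) + 97) = 1/(97 + R*(4 + R)))
x = -222542324/13549 (x = (1/(97 + (-118)² + 4*(-118)) - 10066) - 6359 = (1/(97 + 13924 - 472) - 10066) - 6359 = (1/13549 - 10066) - 6359 = -136384233/13549 - 6359 = -222542324/13549 ≈ -16425.)
D - x = 6275 - 1*(-222542324/13549) = 6275 + 222542324/13549 = 307562299/13549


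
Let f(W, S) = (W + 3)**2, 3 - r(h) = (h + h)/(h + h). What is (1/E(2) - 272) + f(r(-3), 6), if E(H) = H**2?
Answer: -987/4 ≈ -246.75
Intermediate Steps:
r(h) = 2 (r(h) = 3 - (h + h)/(h + h) = 3 - 2*h/(2*h) = 3 - 2*h*1/(2*h) = 3 - 1*1 = 3 - 1 = 2)
f(W, S) = (3 + W)**2
(1/E(2) - 272) + f(r(-3), 6) = (1/(2**2) - 272) + (3 + 2)**2 = (1/4 - 272) + 5**2 = (1/4 - 272) + 25 = -1087/4 + 25 = -987/4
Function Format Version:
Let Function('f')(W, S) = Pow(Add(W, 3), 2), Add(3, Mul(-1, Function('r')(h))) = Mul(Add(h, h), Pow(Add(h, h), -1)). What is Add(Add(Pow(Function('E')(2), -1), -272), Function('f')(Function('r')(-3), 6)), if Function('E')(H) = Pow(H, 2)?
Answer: Rational(-987, 4) ≈ -246.75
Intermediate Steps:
Function('r')(h) = 2 (Function('r')(h) = Add(3, Mul(-1, Mul(Add(h, h), Pow(Add(h, h), -1)))) = Add(3, Mul(-1, Mul(Mul(2, h), Pow(Mul(2, h), -1)))) = Add(3, Mul(-1, Mul(Mul(2, h), Mul(Rational(1, 2), Pow(h, -1))))) = Add(3, Mul(-1, 1)) = Add(3, -1) = 2)
Function('f')(W, S) = Pow(Add(3, W), 2)
Add(Add(Pow(Function('E')(2), -1), -272), Function('f')(Function('r')(-3), 6)) = Add(Add(Pow(Pow(2, 2), -1), -272), Pow(Add(3, 2), 2)) = Add(Add(Pow(4, -1), -272), Pow(5, 2)) = Add(Add(Rational(1, 4), -272), 25) = Add(Rational(-1087, 4), 25) = Rational(-987, 4)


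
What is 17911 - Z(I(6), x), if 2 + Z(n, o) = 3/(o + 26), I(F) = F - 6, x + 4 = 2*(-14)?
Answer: 35827/2 ≈ 17914.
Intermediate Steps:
x = -32 (x = -4 + 2*(-14) = -4 - 28 = -32)
I(F) = -6 + F
Z(n, o) = -2 + 3/(26 + o) (Z(n, o) = -2 + 3/(o + 26) = -2 + 3/(26 + o))
17911 - Z(I(6), x) = 17911 - (-49 - 2*(-32))/(26 - 32) = 17911 - (-49 + 64)/(-6) = 17911 - (-1)*15/6 = 17911 - 1*(-5/2) = 17911 + 5/2 = 35827/2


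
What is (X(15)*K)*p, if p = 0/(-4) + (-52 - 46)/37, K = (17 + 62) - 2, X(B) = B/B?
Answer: -7546/37 ≈ -203.95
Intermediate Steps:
X(B) = 1
K = 77 (K = 79 - 2 = 77)
p = -98/37 (p = 0*(-1/4) - 98*1/37 = 0 - 98/37 = -98/37 ≈ -2.6486)
(X(15)*K)*p = (1*77)*(-98/37) = 77*(-98/37) = -7546/37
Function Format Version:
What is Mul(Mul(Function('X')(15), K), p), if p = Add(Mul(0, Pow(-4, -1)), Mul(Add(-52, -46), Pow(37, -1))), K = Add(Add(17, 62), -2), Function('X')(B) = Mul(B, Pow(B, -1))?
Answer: Rational(-7546, 37) ≈ -203.95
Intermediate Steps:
Function('X')(B) = 1
K = 77 (K = Add(79, -2) = 77)
p = Rational(-98, 37) (p = Add(Mul(0, Rational(-1, 4)), Mul(-98, Rational(1, 37))) = Add(0, Rational(-98, 37)) = Rational(-98, 37) ≈ -2.6486)
Mul(Mul(Function('X')(15), K), p) = Mul(Mul(1, 77), Rational(-98, 37)) = Mul(77, Rational(-98, 37)) = Rational(-7546, 37)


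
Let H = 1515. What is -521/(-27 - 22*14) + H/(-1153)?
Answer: 93188/386255 ≈ 0.24126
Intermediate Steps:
-521/(-27 - 22*14) + H/(-1153) = -521/(-27 - 22*14) + 1515/(-1153) = -521/(-27 - 308) + 1515*(-1/1153) = -521/(-335) - 1515/1153 = -521*(-1/335) - 1515/1153 = 521/335 - 1515/1153 = 93188/386255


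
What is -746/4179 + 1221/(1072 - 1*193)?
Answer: 1482275/1224447 ≈ 1.2106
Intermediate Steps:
-746/4179 + 1221/(1072 - 1*193) = -746*1/4179 + 1221/(1072 - 193) = -746/4179 + 1221/879 = -746/4179 + 1221*(1/879) = -746/4179 + 407/293 = 1482275/1224447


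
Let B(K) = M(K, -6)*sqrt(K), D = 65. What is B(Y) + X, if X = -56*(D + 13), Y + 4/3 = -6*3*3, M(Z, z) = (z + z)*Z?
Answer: -4368 + 664*I*sqrt(498)/3 ≈ -4368.0 + 4939.3*I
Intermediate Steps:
M(Z, z) = 2*Z*z (M(Z, z) = (2*z)*Z = 2*Z*z)
Y = -166/3 (Y = -4/3 - 6*3*3 = -4/3 - 18*3 = -4/3 - 54 = -166/3 ≈ -55.333)
B(K) = -12*K**(3/2) (B(K) = (2*K*(-6))*sqrt(K) = (-12*K)*sqrt(K) = -12*K**(3/2))
X = -4368 (X = -56*(65 + 13) = -56*78 = -4368)
B(Y) + X = -(-664)*I*sqrt(498)/3 - 4368 = 664*I*sqrt(498)/3 - 4368 = -4368 + 664*I*sqrt(498)/3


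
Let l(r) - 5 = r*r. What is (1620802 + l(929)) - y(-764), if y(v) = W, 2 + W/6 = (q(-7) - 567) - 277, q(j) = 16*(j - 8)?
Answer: 2490364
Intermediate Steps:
q(j) = -128 + 16*j (q(j) = 16*(-8 + j) = -128 + 16*j)
l(r) = 5 + r**2 (l(r) = 5 + r*r = 5 + r**2)
W = -6516 (W = -12 + 6*(((-128 + 16*(-7)) - 567) - 277) = -12 + 6*(((-128 - 112) - 567) - 277) = -12 + 6*((-240 - 567) - 277) = -12 + 6*(-807 - 277) = -12 + 6*(-1084) = -12 - 6504 = -6516)
y(v) = -6516
(1620802 + l(929)) - y(-764) = (1620802 + (5 + 929**2)) - 1*(-6516) = (1620802 + (5 + 863041)) + 6516 = (1620802 + 863046) + 6516 = 2483848 + 6516 = 2490364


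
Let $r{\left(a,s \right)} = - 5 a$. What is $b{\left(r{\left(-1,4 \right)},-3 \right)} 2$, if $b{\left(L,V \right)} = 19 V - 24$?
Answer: $-162$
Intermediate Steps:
$b{\left(L,V \right)} = -24 + 19 V$
$b{\left(r{\left(-1,4 \right)},-3 \right)} 2 = \left(-24 + 19 \left(-3\right)\right) 2 = \left(-24 - 57\right) 2 = \left(-81\right) 2 = -162$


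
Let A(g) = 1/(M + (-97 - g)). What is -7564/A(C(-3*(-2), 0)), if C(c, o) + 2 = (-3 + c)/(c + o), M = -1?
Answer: 729926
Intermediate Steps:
C(c, o) = -2 + (-3 + c)/(c + o)
A(g) = 1/(-98 - g) (A(g) = 1/(-1 + (-97 - g)) = 1/(-98 - g))
-7564/A(C(-3*(-2), 0)) = -(-741272 - 7564*(-3 - (-3)*(-2) - 2*0)/(-3*(-2) + 0)) = -(-741272 - 7564*(-3 - 1*6 + 0)/(6 + 0)) = -7564/((-1/(98 + (-3 - 6 + 0)/6))) = -7564/((-1/(98 + (⅙)*(-9)))) = -7564/((-1/(98 - 3/2))) = -7564/((-1/193/2)) = -7564/((-1*2/193)) = -7564/(-2/193) = -7564*(-193/2) = 729926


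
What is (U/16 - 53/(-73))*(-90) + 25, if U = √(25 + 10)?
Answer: -2945/73 - 45*√35/8 ≈ -73.620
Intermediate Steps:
U = √35 ≈ 5.9161
(U/16 - 53/(-73))*(-90) + 25 = (√35/16 - 53/(-73))*(-90) + 25 = (√35*(1/16) - 53*(-1/73))*(-90) + 25 = (√35/16 + 53/73)*(-90) + 25 = (53/73 + √35/16)*(-90) + 25 = (-4770/73 - 45*√35/8) + 25 = -2945/73 - 45*√35/8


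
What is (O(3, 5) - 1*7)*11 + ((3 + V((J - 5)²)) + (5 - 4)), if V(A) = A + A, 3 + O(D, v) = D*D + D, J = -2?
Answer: 124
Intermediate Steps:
O(D, v) = -3 + D + D² (O(D, v) = -3 + (D*D + D) = -3 + (D² + D) = -3 + (D + D²) = -3 + D + D²)
V(A) = 2*A
(O(3, 5) - 1*7)*11 + ((3 + V((J - 5)²)) + (5 - 4)) = ((-3 + 3 + 3²) - 1*7)*11 + ((3 + 2*(-2 - 5)²) + (5 - 4)) = ((-3 + 3 + 9) - 7)*11 + ((3 + 2*(-7)²) + 1) = (9 - 7)*11 + ((3 + 2*49) + 1) = 2*11 + ((3 + 98) + 1) = 22 + (101 + 1) = 22 + 102 = 124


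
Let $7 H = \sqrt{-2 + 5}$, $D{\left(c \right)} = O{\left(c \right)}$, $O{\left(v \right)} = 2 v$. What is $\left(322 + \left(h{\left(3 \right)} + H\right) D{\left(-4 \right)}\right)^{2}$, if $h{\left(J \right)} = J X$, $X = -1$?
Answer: $\frac{5866276}{49} - \frac{5536 \sqrt{3}}{7} \approx 1.1835 \cdot 10^{5}$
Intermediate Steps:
$h{\left(J \right)} = - J$ ($h{\left(J \right)} = J \left(-1\right) = - J$)
$D{\left(c \right)} = 2 c$
$H = \frac{\sqrt{3}}{7}$ ($H = \frac{\sqrt{-2 + 5}}{7} = \frac{\sqrt{3}}{7} \approx 0.24744$)
$\left(322 + \left(h{\left(3 \right)} + H\right) D{\left(-4 \right)}\right)^{2} = \left(322 + \left(\left(-1\right) 3 + \frac{\sqrt{3}}{7}\right) 2 \left(-4\right)\right)^{2} = \left(322 + \left(-3 + \frac{\sqrt{3}}{7}\right) \left(-8\right)\right)^{2} = \left(322 + \left(24 - \frac{8 \sqrt{3}}{7}\right)\right)^{2} = \left(346 - \frac{8 \sqrt{3}}{7}\right)^{2}$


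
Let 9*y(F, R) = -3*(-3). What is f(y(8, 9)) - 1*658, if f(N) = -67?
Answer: -725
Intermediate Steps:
y(F, R) = 1 (y(F, R) = (-3*(-3))/9 = (1/9)*9 = 1)
f(y(8, 9)) - 1*658 = -67 - 1*658 = -67 - 658 = -725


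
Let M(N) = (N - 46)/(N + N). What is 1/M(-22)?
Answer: 11/17 ≈ 0.64706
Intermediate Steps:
M(N) = (-46 + N)/(2*N) (M(N) = (-46 + N)/((2*N)) = (-46 + N)*(1/(2*N)) = (-46 + N)/(2*N))
1/M(-22) = 1/((½)*(-46 - 22)/(-22)) = 1/((½)*(-1/22)*(-68)) = 1/(17/11) = 11/17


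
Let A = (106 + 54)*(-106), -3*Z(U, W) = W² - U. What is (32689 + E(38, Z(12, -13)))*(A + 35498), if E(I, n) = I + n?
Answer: 1817168912/3 ≈ 6.0572e+8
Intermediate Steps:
Z(U, W) = -W²/3 + U/3 (Z(U, W) = -(W² - U)/3 = -W²/3 + U/3)
A = -16960 (A = 160*(-106) = -16960)
(32689 + E(38, Z(12, -13)))*(A + 35498) = (32689 + (38 + (-⅓*(-13)² + (⅓)*12)))*(-16960 + 35498) = (32689 + (38 + (-⅓*169 + 4)))*18538 = (32689 + (38 + (-169/3 + 4)))*18538 = (32689 + (38 - 157/3))*18538 = (32689 - 43/3)*18538 = (98024/3)*18538 = 1817168912/3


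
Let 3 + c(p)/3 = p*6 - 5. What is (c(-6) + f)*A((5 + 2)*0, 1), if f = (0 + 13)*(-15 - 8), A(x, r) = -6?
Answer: 2586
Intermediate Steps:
f = -299 (f = 13*(-23) = -299)
c(p) = -24 + 18*p (c(p) = -9 + 3*(p*6 - 5) = -9 + 3*(6*p - 5) = -9 + 3*(-5 + 6*p) = -9 + (-15 + 18*p) = -24 + 18*p)
(c(-6) + f)*A((5 + 2)*0, 1) = ((-24 + 18*(-6)) - 299)*(-6) = ((-24 - 108) - 299)*(-6) = (-132 - 299)*(-6) = -431*(-6) = 2586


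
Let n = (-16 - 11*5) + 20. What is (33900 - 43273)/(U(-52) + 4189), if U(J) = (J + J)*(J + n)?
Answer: -9373/14901 ≈ -0.62902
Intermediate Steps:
n = -51 (n = (-16 - 55) + 20 = -71 + 20 = -51)
U(J) = 2*J*(-51 + J) (U(J) = (J + J)*(J - 51) = (2*J)*(-51 + J) = 2*J*(-51 + J))
(33900 - 43273)/(U(-52) + 4189) = (33900 - 43273)/(2*(-52)*(-51 - 52) + 4189) = -9373/(2*(-52)*(-103) + 4189) = -9373/(10712 + 4189) = -9373/14901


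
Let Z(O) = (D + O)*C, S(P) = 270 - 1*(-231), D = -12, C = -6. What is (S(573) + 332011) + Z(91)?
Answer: 332038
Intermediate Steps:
S(P) = 501 (S(P) = 270 + 231 = 501)
Z(O) = 72 - 6*O (Z(O) = (-12 + O)*(-6) = 72 - 6*O)
(S(573) + 332011) + Z(91) = (501 + 332011) + (72 - 6*91) = 332512 + (72 - 546) = 332512 - 474 = 332038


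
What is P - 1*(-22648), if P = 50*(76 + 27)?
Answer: 27798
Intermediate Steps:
P = 5150 (P = 50*103 = 5150)
P - 1*(-22648) = 5150 - 1*(-22648) = 5150 + 22648 = 27798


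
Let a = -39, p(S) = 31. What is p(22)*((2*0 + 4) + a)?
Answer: -1085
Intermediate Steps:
p(22)*((2*0 + 4) + a) = 31*((2*0 + 4) - 39) = 31*((0 + 4) - 39) = 31*(4 - 39) = 31*(-35) = -1085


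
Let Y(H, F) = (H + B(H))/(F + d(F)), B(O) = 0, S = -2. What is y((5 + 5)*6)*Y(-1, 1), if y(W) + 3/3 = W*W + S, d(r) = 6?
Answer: -3597/7 ≈ -513.86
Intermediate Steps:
Y(H, F) = H/(6 + F) (Y(H, F) = (H + 0)/(F + 6) = H/(6 + F))
y(W) = -3 + W² (y(W) = -1 + (W*W - 2) = -1 + (W² - 2) = -1 + (-2 + W²) = -3 + W²)
y((5 + 5)*6)*Y(-1, 1) = (-3 + ((5 + 5)*6)²)*(-1/(6 + 1)) = (-3 + (10*6)²)*(-1/7) = (-3 + 60²)*(-1*⅐) = (-3 + 3600)*(-⅐) = 3597*(-⅐) = -3597/7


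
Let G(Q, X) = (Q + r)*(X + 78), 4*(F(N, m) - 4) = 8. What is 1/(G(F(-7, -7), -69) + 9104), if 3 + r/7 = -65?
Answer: 1/4874 ≈ 0.00020517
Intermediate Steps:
F(N, m) = 6 (F(N, m) = 4 + (¼)*8 = 4 + 2 = 6)
r = -476 (r = -21 + 7*(-65) = -21 - 455 = -476)
G(Q, X) = (-476 + Q)*(78 + X) (G(Q, X) = (Q - 476)*(X + 78) = (-476 + Q)*(78 + X))
1/(G(F(-7, -7), -69) + 9104) = 1/((-37128 - 476*(-69) + 78*6 + 6*(-69)) + 9104) = 1/((-37128 + 32844 + 468 - 414) + 9104) = 1/(-4230 + 9104) = 1/4874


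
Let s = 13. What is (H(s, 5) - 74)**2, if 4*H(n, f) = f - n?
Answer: 5776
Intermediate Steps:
H(n, f) = -n/4 + f/4 (H(n, f) = (f - n)/4 = -n/4 + f/4)
(H(s, 5) - 74)**2 = ((-1/4*13 + (1/4)*5) - 74)**2 = ((-13/4 + 5/4) - 74)**2 = (-2 - 74)**2 = (-76)**2 = 5776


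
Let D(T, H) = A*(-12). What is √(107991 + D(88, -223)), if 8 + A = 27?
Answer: √107763 ≈ 328.27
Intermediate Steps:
A = 19 (A = -8 + 27 = 19)
D(T, H) = -228 (D(T, H) = 19*(-12) = -228)
√(107991 + D(88, -223)) = √(107991 - 228) = √107763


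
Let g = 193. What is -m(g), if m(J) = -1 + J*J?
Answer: -37248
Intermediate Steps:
m(J) = -1 + J**2
-m(g) = -(-1 + 193**2) = -(-1 + 37249) = -1*37248 = -37248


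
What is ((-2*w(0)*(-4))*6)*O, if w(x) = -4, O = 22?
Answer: -4224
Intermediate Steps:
((-2*w(0)*(-4))*6)*O = ((-2*(-4)*(-4))*6)*22 = ((8*(-4))*6)*22 = -32*6*22 = -192*22 = -4224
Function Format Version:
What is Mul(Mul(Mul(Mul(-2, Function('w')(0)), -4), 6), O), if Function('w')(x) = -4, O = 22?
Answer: -4224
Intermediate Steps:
Mul(Mul(Mul(Mul(-2, Function('w')(0)), -4), 6), O) = Mul(Mul(Mul(Mul(-2, -4), -4), 6), 22) = Mul(Mul(Mul(8, -4), 6), 22) = Mul(Mul(-32, 6), 22) = Mul(-192, 22) = -4224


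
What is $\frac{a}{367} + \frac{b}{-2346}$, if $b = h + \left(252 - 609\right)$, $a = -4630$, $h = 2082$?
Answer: $- \frac{166595}{12478} \approx -13.351$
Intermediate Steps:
$b = 1725$ ($b = 2082 + \left(252 - 609\right) = 2082 - 357 = 1725$)
$\frac{a}{367} + \frac{b}{-2346} = - \frac{4630}{367} + \frac{1725}{-2346} = \left(-4630\right) \frac{1}{367} + 1725 \left(- \frac{1}{2346}\right) = - \frac{4630}{367} - \frac{25}{34} = - \frac{166595}{12478}$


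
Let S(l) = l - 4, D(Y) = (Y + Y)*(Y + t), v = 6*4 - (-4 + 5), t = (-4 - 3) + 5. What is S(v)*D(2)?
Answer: 0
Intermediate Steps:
t = -2 (t = -7 + 5 = -2)
v = 23 (v = 24 - 1*1 = 24 - 1 = 23)
D(Y) = 2*Y*(-2 + Y) (D(Y) = (Y + Y)*(Y - 2) = (2*Y)*(-2 + Y) = 2*Y*(-2 + Y))
S(l) = -4 + l
S(v)*D(2) = (-4 + 23)*(2*2*(-2 + 2)) = 19*(2*2*0) = 19*0 = 0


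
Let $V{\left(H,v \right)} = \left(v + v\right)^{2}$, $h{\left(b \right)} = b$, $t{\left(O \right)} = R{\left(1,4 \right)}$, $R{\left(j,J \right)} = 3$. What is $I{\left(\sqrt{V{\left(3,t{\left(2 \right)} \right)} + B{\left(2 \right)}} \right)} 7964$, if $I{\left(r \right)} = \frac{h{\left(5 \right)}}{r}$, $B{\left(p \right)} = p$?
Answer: $\frac{19910 \sqrt{38}}{19} \approx 6459.7$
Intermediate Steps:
$t{\left(O \right)} = 3$
$V{\left(H,v \right)} = 4 v^{2}$ ($V{\left(H,v \right)} = \left(2 v\right)^{2} = 4 v^{2}$)
$I{\left(r \right)} = \frac{5}{r}$
$I{\left(\sqrt{V{\left(3,t{\left(2 \right)} \right)} + B{\left(2 \right)}} \right)} 7964 = \frac{5}{\sqrt{4 \cdot 3^{2} + 2}} \cdot 7964 = \frac{5}{\sqrt{4 \cdot 9 + 2}} \cdot 7964 = \frac{5}{\sqrt{36 + 2}} \cdot 7964 = \frac{5}{\sqrt{38}} \cdot 7964 = 5 \frac{\sqrt{38}}{38} \cdot 7964 = \frac{5 \sqrt{38}}{38} \cdot 7964 = \frac{19910 \sqrt{38}}{19}$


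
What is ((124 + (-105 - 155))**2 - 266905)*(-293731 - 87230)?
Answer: 94634141049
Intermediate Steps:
((124 + (-105 - 155))**2 - 266905)*(-293731 - 87230) = ((124 - 260)**2 - 266905)*(-380961) = ((-136)**2 - 266905)*(-380961) = (18496 - 266905)*(-380961) = -248409*(-380961) = 94634141049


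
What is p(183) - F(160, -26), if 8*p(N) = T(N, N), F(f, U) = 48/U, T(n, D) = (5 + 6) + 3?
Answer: 187/52 ≈ 3.5962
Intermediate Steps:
T(n, D) = 14 (T(n, D) = 11 + 3 = 14)
p(N) = 7/4 (p(N) = (⅛)*14 = 7/4)
p(183) - F(160, -26) = 7/4 - 48/(-26) = 7/4 - 48*(-1)/26 = 7/4 - 1*(-24/13) = 7/4 + 24/13 = 187/52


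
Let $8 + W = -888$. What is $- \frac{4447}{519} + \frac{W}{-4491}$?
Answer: $- \frac{6502151}{776943} \approx -8.3689$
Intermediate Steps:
$W = -896$ ($W = -8 - 888 = -896$)
$- \frac{4447}{519} + \frac{W}{-4491} = - \frac{4447}{519} - \frac{896}{-4491} = \left(-4447\right) \frac{1}{519} - - \frac{896}{4491} = - \frac{4447}{519} + \frac{896}{4491} = - \frac{6502151}{776943}$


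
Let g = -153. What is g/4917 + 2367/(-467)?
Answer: -3903330/765413 ≈ -5.0996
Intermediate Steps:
g/4917 + 2367/(-467) = -153/4917 + 2367/(-467) = -153*1/4917 + 2367*(-1/467) = -51/1639 - 2367/467 = -3903330/765413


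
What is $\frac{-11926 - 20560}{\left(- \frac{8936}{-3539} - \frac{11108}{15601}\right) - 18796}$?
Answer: $\frac{896807525177}{518831753060} \approx 1.7285$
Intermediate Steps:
$\frac{-11926 - 20560}{\left(- \frac{8936}{-3539} - \frac{11108}{15601}\right) - 18796} = - \frac{32486}{\left(\left(-8936\right) \left(- \frac{1}{3539}\right) - \frac{11108}{15601}\right) - 18796} = - \frac{32486}{\left(\frac{8936}{3539} - \frac{11108}{15601}\right) - 18796} = - \frac{32486}{\frac{100099324}{55211939} - 18796} = - \frac{32486}{- \frac{1037663506120}{55211939}} = \left(-32486\right) \left(- \frac{55211939}{1037663506120}\right) = \frac{896807525177}{518831753060}$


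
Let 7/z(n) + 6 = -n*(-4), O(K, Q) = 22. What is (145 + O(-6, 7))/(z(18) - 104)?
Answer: -11022/6857 ≈ -1.6074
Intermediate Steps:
z(n) = 7/(-6 + 4*n) (z(n) = 7/(-6 - n*(-4)) = 7/(-6 + 4*n))
(145 + O(-6, 7))/(z(18) - 104) = (145 + 22)/(7/(2*(-3 + 2*18)) - 104) = 167/(7/(2*(-3 + 36)) - 104) = 167/((7/2)/33 - 104) = 167/((7/2)*(1/33) - 104) = 167/(7/66 - 104) = 167/(-6857/66) = 167*(-66/6857) = -11022/6857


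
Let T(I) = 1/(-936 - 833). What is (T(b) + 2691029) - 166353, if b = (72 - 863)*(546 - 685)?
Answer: 4466151843/1769 ≈ 2.5247e+6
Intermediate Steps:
b = 109949 (b = -791*(-139) = 109949)
T(I) = -1/1769 (T(I) = 1/(-1769) = -1/1769)
(T(b) + 2691029) - 166353 = (-1/1769 + 2691029) - 166353 = 4760430300/1769 - 166353 = 4466151843/1769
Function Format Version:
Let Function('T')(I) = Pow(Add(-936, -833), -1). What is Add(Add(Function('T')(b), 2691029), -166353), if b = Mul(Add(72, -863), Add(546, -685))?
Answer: Rational(4466151843, 1769) ≈ 2.5247e+6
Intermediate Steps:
b = 109949 (b = Mul(-791, -139) = 109949)
Function('T')(I) = Rational(-1, 1769) (Function('T')(I) = Pow(-1769, -1) = Rational(-1, 1769))
Add(Add(Function('T')(b), 2691029), -166353) = Add(Add(Rational(-1, 1769), 2691029), -166353) = Add(Rational(4760430300, 1769), -166353) = Rational(4466151843, 1769)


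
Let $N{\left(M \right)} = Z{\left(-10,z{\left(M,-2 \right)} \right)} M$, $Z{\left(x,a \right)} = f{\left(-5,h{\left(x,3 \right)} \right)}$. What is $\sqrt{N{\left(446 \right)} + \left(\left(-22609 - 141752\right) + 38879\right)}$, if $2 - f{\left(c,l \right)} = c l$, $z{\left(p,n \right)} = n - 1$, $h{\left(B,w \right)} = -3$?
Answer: $4 i \sqrt{8205} \approx 362.33 i$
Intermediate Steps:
$z{\left(p,n \right)} = -1 + n$
$f{\left(c,l \right)} = 2 - c l$
$Z{\left(x,a \right)} = -13$ ($Z{\left(x,a \right)} = 2 - \left(-5\right) \left(-3\right) = 2 - 15 = -13$)
$N{\left(M \right)} = - 13 M$
$\sqrt{N{\left(446 \right)} + \left(\left(-22609 - 141752\right) + 38879\right)} = \sqrt{\left(-13\right) 446 + \left(\left(-22609 - 141752\right) + 38879\right)} = \sqrt{-5798 + \left(-164361 + 38879\right)} = \sqrt{-5798 - 125482} = \sqrt{-131280} = 4 i \sqrt{8205}$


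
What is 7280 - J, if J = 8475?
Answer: -1195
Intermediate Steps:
7280 - J = 7280 - 1*8475 = 7280 - 8475 = -1195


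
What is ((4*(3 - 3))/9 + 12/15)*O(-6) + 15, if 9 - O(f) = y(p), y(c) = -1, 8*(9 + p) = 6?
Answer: 23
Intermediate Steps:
p = -33/4 (p = -9 + (⅛)*6 = -9 + ¾ = -33/4 ≈ -8.2500)
O(f) = 10 (O(f) = 9 - 1*(-1) = 9 + 1 = 10)
((4*(3 - 3))/9 + 12/15)*O(-6) + 15 = ((4*(3 - 3))/9 + 12/15)*10 + 15 = ((4*0)*(⅑) + 12*(1/15))*10 + 15 = (0*(⅑) + ⅘)*10 + 15 = (0 + ⅘)*10 + 15 = (⅘)*10 + 15 = 8 + 15 = 23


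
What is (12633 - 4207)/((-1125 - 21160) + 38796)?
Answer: 766/1501 ≈ 0.51033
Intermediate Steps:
(12633 - 4207)/((-1125 - 21160) + 38796) = 8426/(-22285 + 38796) = 8426/16511 = 8426*(1/16511) = 766/1501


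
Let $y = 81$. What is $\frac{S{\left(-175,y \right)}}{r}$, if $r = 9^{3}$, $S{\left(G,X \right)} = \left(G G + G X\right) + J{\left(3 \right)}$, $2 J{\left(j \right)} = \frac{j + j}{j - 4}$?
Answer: $\frac{16447}{729} \approx 22.561$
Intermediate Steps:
$J{\left(j \right)} = \frac{j}{-4 + j}$ ($J{\left(j \right)} = \frac{\left(j + j\right) \frac{1}{j - 4}}{2} = \frac{2 j \frac{1}{-4 + j}}{2} = \frac{j}{-4 + j}$)
$S{\left(G,X \right)} = -3 + G^{2} + G X$ ($S{\left(G,X \right)} = \left(G G + G X\right) + \frac{3}{-4 + 3} = \left(G^{2} + G X\right) + \frac{3}{-1} = \left(G^{2} + G X\right) + 3 \left(-1\right) = \left(G^{2} + G X\right) - 3 = -3 + G^{2} + G X$)
$r = 729$
$\frac{S{\left(-175,y \right)}}{r} = \frac{-3 + \left(-175\right)^{2} - 14175}{729} = \left(-3 + 30625 - 14175\right) \frac{1}{729} = 16447 \cdot \frac{1}{729} = \frac{16447}{729}$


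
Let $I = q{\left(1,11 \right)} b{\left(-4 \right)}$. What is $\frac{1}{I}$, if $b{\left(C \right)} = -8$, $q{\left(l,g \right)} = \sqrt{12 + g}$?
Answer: $- \frac{\sqrt{23}}{184} \approx -0.026064$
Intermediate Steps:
$I = - 8 \sqrt{23}$ ($I = \sqrt{12 + 11} \left(-8\right) = \sqrt{23} \left(-8\right) = - 8 \sqrt{23} \approx -38.367$)
$\frac{1}{I} = \frac{1}{\left(-8\right) \sqrt{23}} = - \frac{\sqrt{23}}{184}$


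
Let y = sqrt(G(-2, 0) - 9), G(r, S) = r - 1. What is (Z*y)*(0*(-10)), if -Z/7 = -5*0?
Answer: 0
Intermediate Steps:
G(r, S) = -1 + r
Z = 0 (Z = -(-35)*0 = -7*0 = 0)
y = 2*I*sqrt(3) (y = sqrt((-1 - 2) - 9) = sqrt(-3 - 9) = sqrt(-12) = 2*I*sqrt(3) ≈ 3.4641*I)
(Z*y)*(0*(-10)) = (0*(2*I*sqrt(3)))*(0*(-10)) = 0*0 = 0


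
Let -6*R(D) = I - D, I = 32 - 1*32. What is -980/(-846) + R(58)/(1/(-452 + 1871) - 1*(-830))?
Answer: 582910081/498197133 ≈ 1.1700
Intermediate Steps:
I = 0 (I = 32 - 32 = 0)
R(D) = D/6 (R(D) = -(0 - D)/6 = -(-1)*D/6 = D/6)
-980/(-846) + R(58)/(1/(-452 + 1871) - 1*(-830)) = -980/(-846) + ((⅙)*58)/(1/(-452 + 1871) - 1*(-830)) = -980*(-1/846) + 29/(3*(1/1419 + 830)) = 490/423 + 29/(3*(1/1419 + 830)) = 490/423 + 29/(3*(1177771/1419)) = 490/423 + (29/3)*(1419/1177771) = 490/423 + 13717/1177771 = 582910081/498197133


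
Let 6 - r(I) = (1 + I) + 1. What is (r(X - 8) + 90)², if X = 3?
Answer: 9801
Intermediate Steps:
r(I) = 4 - I (r(I) = 6 - ((1 + I) + 1) = 6 - (2 + I) = 6 + (-2 - I) = 4 - I)
(r(X - 8) + 90)² = ((4 - (3 - 8)) + 90)² = ((4 - 1*(-5)) + 90)² = ((4 + 5) + 90)² = (9 + 90)² = 99² = 9801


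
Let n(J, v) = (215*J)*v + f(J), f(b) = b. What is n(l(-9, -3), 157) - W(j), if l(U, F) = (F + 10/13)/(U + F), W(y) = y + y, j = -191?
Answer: 86543/13 ≈ 6657.2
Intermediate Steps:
W(y) = 2*y
l(U, F) = (10/13 + F)/(F + U) (l(U, F) = (F + 10*(1/13))/(F + U) = (F + 10/13)/(F + U) = (10/13 + F)/(F + U))
n(J, v) = J + 215*J*v (n(J, v) = (215*J)*v + J = 215*J*v + J = J + 215*J*v)
n(l(-9, -3), 157) - W(j) = ((10/13 - 3)/(-3 - 9))*(1 + 215*157) - 2*(-191) = (-29/13/(-12))*(1 + 33755) - 1*(-382) = -1/12*(-29/13)*33756 + 382 = (29/156)*33756 + 382 = 81577/13 + 382 = 86543/13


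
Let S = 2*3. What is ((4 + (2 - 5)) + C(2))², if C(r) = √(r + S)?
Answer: 9 + 4*√2 ≈ 14.657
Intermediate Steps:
S = 6
C(r) = √(6 + r) (C(r) = √(r + 6) = √(6 + r))
((4 + (2 - 5)) + C(2))² = ((4 + (2 - 5)) + √(6 + 2))² = ((4 - 3) + √8)² = (1 + 2*√2)²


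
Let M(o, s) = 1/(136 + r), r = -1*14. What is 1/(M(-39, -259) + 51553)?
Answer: 122/6289467 ≈ 1.9397e-5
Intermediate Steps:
r = -14
M(o, s) = 1/122 (M(o, s) = 1/(136 - 14) = 1/122)
1/(M(-39, -259) + 51553) = 1/(1/122 + 51553) = 1/(6289467/122) = 122/6289467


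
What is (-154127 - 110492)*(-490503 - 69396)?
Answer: 148159913481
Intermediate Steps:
(-154127 - 110492)*(-490503 - 69396) = -264619*(-559899) = 148159913481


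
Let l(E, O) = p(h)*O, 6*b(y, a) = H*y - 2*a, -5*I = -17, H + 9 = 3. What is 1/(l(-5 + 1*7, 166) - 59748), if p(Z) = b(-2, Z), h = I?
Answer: -15/894062 ≈ -1.6777e-5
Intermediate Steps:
H = -6 (H = -9 + 3 = -6)
I = 17/5 (I = -⅕*(-17) = 17/5 ≈ 3.4000)
h = 17/5 ≈ 3.4000
b(y, a) = -y - a/3 (b(y, a) = (-6*y - 2*a)/6 = -y - a/3)
p(Z) = 2 - Z/3 (p(Z) = -1*(-2) - Z/3 = 2 - Z/3)
l(E, O) = 13*O/15 (l(E, O) = (2 - ⅓*17/5)*O = (2 - 17/15)*O = 13*O/15)
1/(l(-5 + 1*7, 166) - 59748) = 1/((13/15)*166 - 59748) = 1/(2158/15 - 59748) = 1/(-894062/15) = -15/894062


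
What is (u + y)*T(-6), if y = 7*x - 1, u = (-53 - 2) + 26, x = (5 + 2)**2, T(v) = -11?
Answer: -3443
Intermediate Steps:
x = 49 (x = 7**2 = 49)
u = -29 (u = -55 + 26 = -29)
y = 342 (y = 7*49 - 1 = 343 - 1 = 342)
(u + y)*T(-6) = (-29 + 342)*(-11) = 313*(-11) = -3443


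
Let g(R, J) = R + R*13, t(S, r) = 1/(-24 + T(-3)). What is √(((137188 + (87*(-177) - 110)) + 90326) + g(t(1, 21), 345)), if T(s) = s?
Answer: √17172363/9 ≈ 460.44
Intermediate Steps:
t(S, r) = -1/27 (t(S, r) = 1/(-24 - 3) = 1/(-27) = -1/27)
g(R, J) = 14*R (g(R, J) = R + 13*R = 14*R)
√(((137188 + (87*(-177) - 110)) + 90326) + g(t(1, 21), 345)) = √(((137188 + (87*(-177) - 110)) + 90326) + 14*(-1/27)) = √(((137188 + (-15399 - 110)) + 90326) - 14/27) = √(((137188 - 15509) + 90326) - 14/27) = √((121679 + 90326) - 14/27) = √(212005 - 14/27) = √(5724121/27) = √17172363/9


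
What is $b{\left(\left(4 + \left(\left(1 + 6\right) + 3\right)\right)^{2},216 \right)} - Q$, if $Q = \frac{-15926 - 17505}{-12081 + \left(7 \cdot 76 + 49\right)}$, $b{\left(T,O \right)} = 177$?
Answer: $\frac{2002069}{11500} \approx 174.09$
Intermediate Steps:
$Q = \frac{33431}{11500}$ ($Q = - \frac{33431}{-12081 + \left(532 + 49\right)} = - \frac{33431}{-12081 + 581} = - \frac{33431}{-11500} = \left(-33431\right) \left(- \frac{1}{11500}\right) = \frac{33431}{11500} \approx 2.907$)
$b{\left(\left(4 + \left(\left(1 + 6\right) + 3\right)\right)^{2},216 \right)} - Q = 177 - \frac{33431}{11500} = \frac{2002069}{11500}$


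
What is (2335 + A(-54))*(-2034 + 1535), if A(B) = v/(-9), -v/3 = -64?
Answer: -3463559/3 ≈ -1.1545e+6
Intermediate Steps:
v = 192 (v = -3*(-64) = 192)
A(B) = -64/3 (A(B) = 192/(-9) = 192*(-⅑) = -64/3)
(2335 + A(-54))*(-2034 + 1535) = (2335 - 64/3)*(-2034 + 1535) = (6941/3)*(-499) = -3463559/3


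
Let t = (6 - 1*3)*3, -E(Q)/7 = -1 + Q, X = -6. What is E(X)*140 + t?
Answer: 6869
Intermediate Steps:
E(Q) = 7 - 7*Q (E(Q) = -7*(-1 + Q) = 7 - 7*Q)
t = 9 (t = (6 - 3)*3 = 3*3 = 9)
E(X)*140 + t = (7 - 7*(-6))*140 + 9 = (7 + 42)*140 + 9 = 49*140 + 9 = 6860 + 9 = 6869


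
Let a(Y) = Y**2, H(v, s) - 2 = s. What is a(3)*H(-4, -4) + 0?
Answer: -18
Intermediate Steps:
H(v, s) = 2 + s
a(3)*H(-4, -4) + 0 = 3**2*(2 - 4) + 0 = 9*(-2) + 0 = -18 + 0 = -18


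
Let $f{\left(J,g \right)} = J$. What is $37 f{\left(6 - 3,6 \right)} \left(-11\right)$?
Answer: $-1221$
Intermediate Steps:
$37 f{\left(6 - 3,6 \right)} \left(-11\right) = 37 \left(6 - 3\right) \left(-11\right) = 37 \cdot 3 \left(-11\right) = 111 \left(-11\right) = -1221$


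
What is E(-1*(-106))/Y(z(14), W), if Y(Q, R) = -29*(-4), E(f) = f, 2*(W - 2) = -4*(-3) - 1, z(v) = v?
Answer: 53/58 ≈ 0.91379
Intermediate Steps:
W = 15/2 (W = 2 + (-4*(-3) - 1)/2 = 2 + (12 - 1)/2 = 2 + (1/2)*11 = 2 + 11/2 = 15/2 ≈ 7.5000)
Y(Q, R) = 116
E(-1*(-106))/Y(z(14), W) = -1*(-106)/116 = 106*(1/116) = 53/58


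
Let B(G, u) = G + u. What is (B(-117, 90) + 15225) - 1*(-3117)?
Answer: 18315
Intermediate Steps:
(B(-117, 90) + 15225) - 1*(-3117) = ((-117 + 90) + 15225) - 1*(-3117) = (-27 + 15225) + 3117 = 15198 + 3117 = 18315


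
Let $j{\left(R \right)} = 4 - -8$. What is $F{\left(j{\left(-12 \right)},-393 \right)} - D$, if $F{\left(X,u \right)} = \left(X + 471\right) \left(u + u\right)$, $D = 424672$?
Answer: $-804310$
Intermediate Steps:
$j{\left(R \right)} = 12$ ($j{\left(R \right)} = 4 + 8 = 12$)
$F{\left(X,u \right)} = 2 u \left(471 + X\right)$ ($F{\left(X,u \right)} = \left(471 + X\right) 2 u = 2 u \left(471 + X\right)$)
$F{\left(j{\left(-12 \right)},-393 \right)} - D = 2 \left(-393\right) \left(471 + 12\right) - 424672 = 2 \left(-393\right) 483 - 424672 = -379638 - 424672 = -804310$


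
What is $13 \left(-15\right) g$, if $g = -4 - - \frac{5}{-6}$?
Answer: $\frac{1885}{2} \approx 942.5$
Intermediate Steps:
$g = - \frac{29}{6}$ ($g = -4 - \left(-5\right) \left(- \frac{1}{6}\right) = -4 - \frac{5}{6} = - \frac{29}{6} \approx -4.8333$)
$13 \left(-15\right) g = 13 \left(-15\right) \left(- \frac{29}{6}\right) = \left(-195\right) \left(- \frac{29}{6}\right) = \frac{1885}{2}$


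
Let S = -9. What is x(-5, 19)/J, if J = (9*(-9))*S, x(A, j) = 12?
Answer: 4/243 ≈ 0.016461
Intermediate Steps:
J = 729 (J = (9*(-9))*(-9) = -81*(-9) = 729)
x(-5, 19)/J = 12/729 = 12*(1/729) = 4/243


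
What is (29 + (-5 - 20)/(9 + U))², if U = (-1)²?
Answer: 2809/4 ≈ 702.25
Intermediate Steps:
U = 1
(29 + (-5 - 20)/(9 + U))² = (29 + (-5 - 20)/(9 + 1))² = (29 - 25/10)² = (29 - 25*⅒)² = (29 - 5/2)² = (53/2)² = 2809/4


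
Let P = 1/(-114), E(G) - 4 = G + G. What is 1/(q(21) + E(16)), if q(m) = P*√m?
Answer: 155952/5614265 + 38*√21/5614265 ≈ 0.027809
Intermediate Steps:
E(G) = 4 + 2*G (E(G) = 4 + (G + G) = 4 + 2*G)
P = -1/114 ≈ -0.0087719
q(m) = -√m/114
1/(q(21) + E(16)) = 1/(-√21/114 + (4 + 2*16)) = 1/(-√21/114 + (4 + 32)) = 1/(-√21/114 + 36) = 1/(36 - √21/114)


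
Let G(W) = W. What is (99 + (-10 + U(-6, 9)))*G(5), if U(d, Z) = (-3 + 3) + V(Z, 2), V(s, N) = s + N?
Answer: 500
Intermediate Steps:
V(s, N) = N + s
U(d, Z) = 2 + Z (U(d, Z) = (-3 + 3) + (2 + Z) = 0 + (2 + Z) = 2 + Z)
(99 + (-10 + U(-6, 9)))*G(5) = (99 + (-10 + (2 + 9)))*5 = (99 + (-10 + 11))*5 = (99 + 1)*5 = 100*5 = 500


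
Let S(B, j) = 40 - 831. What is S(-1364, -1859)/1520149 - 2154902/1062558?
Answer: -1638306301888/807623240571 ≈ -2.0286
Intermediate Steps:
S(B, j) = -791
S(-1364, -1859)/1520149 - 2154902/1062558 = -791/1520149 - 2154902/1062558 = -791*1/1520149 - 2154902*1/1062558 = -791/1520149 - 1077451/531279 = -1638306301888/807623240571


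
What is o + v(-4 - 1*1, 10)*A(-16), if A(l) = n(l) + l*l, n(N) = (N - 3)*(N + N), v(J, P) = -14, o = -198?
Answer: -12294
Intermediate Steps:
n(N) = 2*N*(-3 + N) (n(N) = (-3 + N)*(2*N) = 2*N*(-3 + N))
A(l) = l**2 + 2*l*(-3 + l) (A(l) = 2*l*(-3 + l) + l*l = 2*l*(-3 + l) + l**2 = l**2 + 2*l*(-3 + l))
o + v(-4 - 1*1, 10)*A(-16) = -198 - 42*(-16)*(-2 - 16) = -198 - 42*(-16)*(-18) = -198 - 14*864 = -198 - 12096 = -12294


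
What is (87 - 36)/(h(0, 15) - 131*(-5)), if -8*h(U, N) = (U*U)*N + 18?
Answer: 204/2611 ≈ 0.078131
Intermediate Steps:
h(U, N) = -9/4 - N*U²/8 (h(U, N) = -((U*U)*N + 18)/8 = -(U²*N + 18)/8 = -(N*U² + 18)/8 = -(18 + N*U²)/8 = -9/4 - N*U²/8)
(87 - 36)/(h(0, 15) - 131*(-5)) = (87 - 36)/((-9/4 - ⅛*15*0²) - 131*(-5)) = 51/((-9/4 - ⅛*15*0) + 655) = 51/((-9/4 + 0) + 655) = 51/(-9/4 + 655) = 51/(2611/4) = 51*(4/2611) = 204/2611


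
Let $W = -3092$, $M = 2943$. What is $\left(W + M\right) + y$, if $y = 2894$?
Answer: $2745$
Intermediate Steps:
$\left(W + M\right) + y = \left(-3092 + 2943\right) + 2894 = -149 + 2894 = 2745$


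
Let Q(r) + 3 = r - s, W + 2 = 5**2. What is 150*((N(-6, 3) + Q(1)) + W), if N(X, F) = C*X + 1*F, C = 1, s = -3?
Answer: 3150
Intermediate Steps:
W = 23 (W = -2 + 5**2 = -2 + 25 = 23)
Q(r) = r (Q(r) = -3 + (r - 1*(-3)) = -3 + (r + 3) = -3 + (3 + r) = r)
N(X, F) = F + X (N(X, F) = 1*X + 1*F = X + F = F + X)
150*((N(-6, 3) + Q(1)) + W) = 150*(((3 - 6) + 1) + 23) = 150*((-3 + 1) + 23) = 150*(-2 + 23) = 150*21 = 3150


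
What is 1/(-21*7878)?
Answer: -1/165438 ≈ -6.0446e-6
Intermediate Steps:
1/(-21*7878) = 1/(-1*165438) = 1/(-165438) = -1/165438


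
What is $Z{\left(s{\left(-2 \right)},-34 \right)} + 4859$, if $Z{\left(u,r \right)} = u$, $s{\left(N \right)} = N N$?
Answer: $4863$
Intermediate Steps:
$s{\left(N \right)} = N^{2}$
$Z{\left(s{\left(-2 \right)},-34 \right)} + 4859 = \left(-2\right)^{2} + 4859 = 4 + 4859 = 4863$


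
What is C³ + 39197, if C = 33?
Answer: 75134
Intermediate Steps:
C³ + 39197 = 33³ + 39197 = 35937 + 39197 = 75134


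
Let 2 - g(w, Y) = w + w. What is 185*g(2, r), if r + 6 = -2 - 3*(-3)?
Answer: -370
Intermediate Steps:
r = 1 (r = -6 + (-2 - 3*(-3)) = -6 + (-2 + 9) = -6 + 7 = 1)
g(w, Y) = 2 - 2*w (g(w, Y) = 2 - (w + w) = 2 - 2*w)
185*g(2, r) = 185*(2 - 2*2) = 185*(2 - 4) = 185*(-2) = -370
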